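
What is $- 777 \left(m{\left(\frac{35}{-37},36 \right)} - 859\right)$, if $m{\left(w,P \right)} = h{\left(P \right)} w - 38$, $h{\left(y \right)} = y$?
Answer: $723429$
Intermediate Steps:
$m{\left(w,P \right)} = -38 + P w$ ($m{\left(w,P \right)} = P w - 38 = -38 + P w$)
$- 777 \left(m{\left(\frac{35}{-37},36 \right)} - 859\right) = - 777 \left(\left(-38 + 36 \frac{35}{-37}\right) - 859\right) = - 777 \left(\left(-38 + 36 \cdot 35 \left(- \frac{1}{37}\right)\right) - 859\right) = - 777 \left(\left(-38 + 36 \left(- \frac{35}{37}\right)\right) - 859\right) = - 777 \left(\left(-38 - \frac{1260}{37}\right) - 859\right) = - 777 \left(- \frac{2666}{37} - 859\right) = \left(-777\right) \left(- \frac{34449}{37}\right) = 723429$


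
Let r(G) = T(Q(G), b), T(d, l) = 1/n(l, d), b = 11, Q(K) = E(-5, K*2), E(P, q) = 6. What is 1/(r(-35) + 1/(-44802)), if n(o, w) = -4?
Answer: -89604/22403 ≈ -3.9996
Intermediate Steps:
Q(K) = 6
T(d, l) = -¼ (T(d, l) = 1/(-4) = -¼)
r(G) = -¼
1/(r(-35) + 1/(-44802)) = 1/(-¼ + 1/(-44802)) = 1/(-¼ - 1/44802) = 1/(-22403/89604) = -89604/22403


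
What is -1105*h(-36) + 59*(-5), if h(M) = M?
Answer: 39485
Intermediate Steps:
-1105*h(-36) + 59*(-5) = -1105*(-36) + 59*(-5) = 39780 - 295 = 39485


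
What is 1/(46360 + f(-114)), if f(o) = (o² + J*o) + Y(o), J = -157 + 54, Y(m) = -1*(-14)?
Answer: 1/71112 ≈ 1.4062e-5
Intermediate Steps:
Y(m) = 14
J = -103
f(o) = 14 + o² - 103*o (f(o) = (o² - 103*o) + 14 = 14 + o² - 103*o)
1/(46360 + f(-114)) = 1/(46360 + (14 + (-114)² - 103*(-114))) = 1/(46360 + (14 + 12996 + 11742)) = 1/(46360 + 24752) = 1/71112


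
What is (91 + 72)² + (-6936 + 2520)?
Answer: 22153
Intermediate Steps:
(91 + 72)² + (-6936 + 2520) = 163² - 4416 = 26569 - 4416 = 22153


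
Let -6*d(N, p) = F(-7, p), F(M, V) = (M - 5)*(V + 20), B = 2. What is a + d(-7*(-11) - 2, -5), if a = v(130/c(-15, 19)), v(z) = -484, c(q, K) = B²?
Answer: -454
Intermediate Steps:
c(q, K) = 4 (c(q, K) = 2² = 4)
F(M, V) = (-5 + M)*(20 + V)
a = -484
d(N, p) = 40 + 2*p (d(N, p) = -(-100 - 5*p + 20*(-7) - 7*p)/6 = -(-100 - 5*p - 140 - 7*p)/6 = -(-240 - 12*p)/6 = 40 + 2*p)
a + d(-7*(-11) - 2, -5) = -484 + (40 + 2*(-5)) = -484 + (40 - 10) = -484 + 30 = -454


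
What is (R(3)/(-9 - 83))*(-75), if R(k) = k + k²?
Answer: 225/23 ≈ 9.7826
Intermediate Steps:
(R(3)/(-9 - 83))*(-75) = ((3*(1 + 3))/(-9 - 83))*(-75) = ((3*4)/(-92))*(-75) = -1/92*12*(-75) = -3/23*(-75) = 225/23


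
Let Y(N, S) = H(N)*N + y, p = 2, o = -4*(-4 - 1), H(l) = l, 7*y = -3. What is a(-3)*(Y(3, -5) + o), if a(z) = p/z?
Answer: -400/21 ≈ -19.048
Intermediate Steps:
y = -3/7 (y = (1/7)*(-3) = -3/7 ≈ -0.42857)
o = 20 (o = -4*(-5) = 20)
a(z) = 2/z
Y(N, S) = -3/7 + N**2 (Y(N, S) = N*N - 3/7 = N**2 - 3/7 = -3/7 + N**2)
a(-3)*(Y(3, -5) + o) = (2/(-3))*((-3/7 + 3**2) + 20) = (2*(-1/3))*((-3/7 + 9) + 20) = -2*(60/7 + 20)/3 = -2/3*200/7 = -400/21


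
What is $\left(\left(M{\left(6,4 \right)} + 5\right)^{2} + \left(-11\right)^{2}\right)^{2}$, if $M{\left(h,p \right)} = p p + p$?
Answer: $556516$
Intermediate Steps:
$M{\left(h,p \right)} = p + p^{2}$ ($M{\left(h,p \right)} = p^{2} + p = p + p^{2}$)
$\left(\left(M{\left(6,4 \right)} + 5\right)^{2} + \left(-11\right)^{2}\right)^{2} = \left(\left(4 \left(1 + 4\right) + 5\right)^{2} + \left(-11\right)^{2}\right)^{2} = \left(\left(4 \cdot 5 + 5\right)^{2} + 121\right)^{2} = \left(\left(20 + 5\right)^{2} + 121\right)^{2} = \left(25^{2} + 121\right)^{2} = \left(625 + 121\right)^{2} = 746^{2} = 556516$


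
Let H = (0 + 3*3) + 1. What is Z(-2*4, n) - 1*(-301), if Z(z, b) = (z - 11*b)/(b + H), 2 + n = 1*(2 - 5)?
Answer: 1552/5 ≈ 310.40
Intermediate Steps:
H = 10 (H = (0 + 9) + 1 = 9 + 1 = 10)
n = -5 (n = -2 + 1*(2 - 5) = -2 + 1*(-3) = -2 - 3 = -5)
Z(z, b) = (z - 11*b)/(10 + b) (Z(z, b) = (z - 11*b)/(b + 10) = (z - 11*b)/(10 + b))
Z(-2*4, n) - 1*(-301) = (-2*4 - 11*(-5))/(10 - 5) - 1*(-301) = (-8 + 55)/5 + 301 = (1/5)*47 + 301 = 47/5 + 301 = 1552/5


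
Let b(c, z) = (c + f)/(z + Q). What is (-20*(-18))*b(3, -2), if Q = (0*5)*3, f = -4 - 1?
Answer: 360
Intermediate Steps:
f = -5
Q = 0 (Q = 0*3 = 0)
b(c, z) = (-5 + c)/z (b(c, z) = (c - 5)/(z + 0) = (-5 + c)/z)
(-20*(-18))*b(3, -2) = (-20*(-18))*((-5 + 3)/(-2)) = 360*(-½*(-2)) = 360*1 = 360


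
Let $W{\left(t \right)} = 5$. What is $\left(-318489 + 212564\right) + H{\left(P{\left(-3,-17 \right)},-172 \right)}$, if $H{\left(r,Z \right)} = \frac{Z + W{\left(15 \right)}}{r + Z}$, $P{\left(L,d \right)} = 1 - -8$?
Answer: $- \frac{17265608}{163} \approx -1.0592 \cdot 10^{5}$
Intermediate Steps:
$P{\left(L,d \right)} = 9$ ($P{\left(L,d \right)} = 1 + 8 = 9$)
$H{\left(r,Z \right)} = \frac{5 + Z}{Z + r}$ ($H{\left(r,Z \right)} = \frac{Z + 5}{r + Z} = \frac{5 + Z}{Z + r}$)
$\left(-318489 + 212564\right) + H{\left(P{\left(-3,-17 \right)},-172 \right)} = \left(-318489 + 212564\right) + \frac{5 - 172}{-172 + 9} = -105925 + \frac{1}{-163} \left(-167\right) = -105925 - - \frac{167}{163} = -105925 + \frac{167}{163} = - \frac{17265608}{163}$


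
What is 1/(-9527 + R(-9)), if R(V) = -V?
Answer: -1/9518 ≈ -0.00010506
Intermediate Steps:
1/(-9527 + R(-9)) = 1/(-9527 - 1*(-9)) = 1/(-9527 + 9) = 1/(-9518) = -1/9518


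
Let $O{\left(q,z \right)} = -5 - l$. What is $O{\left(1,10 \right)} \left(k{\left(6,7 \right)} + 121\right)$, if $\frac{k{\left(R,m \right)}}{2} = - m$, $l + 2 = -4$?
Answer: $107$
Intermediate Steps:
$l = -6$ ($l = -2 - 4 = -6$)
$k{\left(R,m \right)} = - 2 m$ ($k{\left(R,m \right)} = 2 \left(- m\right) = - 2 m$)
$O{\left(q,z \right)} = 1$ ($O{\left(q,z \right)} = -5 - -6 = -5 + 6 = 1$)
$O{\left(1,10 \right)} \left(k{\left(6,7 \right)} + 121\right) = 1 \left(\left(-2\right) 7 + 121\right) = 1 \left(-14 + 121\right) = 1 \cdot 107 = 107$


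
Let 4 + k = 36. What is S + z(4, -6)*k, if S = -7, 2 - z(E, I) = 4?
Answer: -71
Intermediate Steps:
k = 32 (k = -4 + 36 = 32)
z(E, I) = -2 (z(E, I) = 2 - 1*4 = 2 - 4 = -2)
S + z(4, -6)*k = -7 - 2*32 = -7 - 64 = -71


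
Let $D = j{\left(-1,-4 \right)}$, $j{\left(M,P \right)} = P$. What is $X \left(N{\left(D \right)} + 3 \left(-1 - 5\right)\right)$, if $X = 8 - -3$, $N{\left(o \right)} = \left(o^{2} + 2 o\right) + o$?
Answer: $-154$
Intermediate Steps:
$D = -4$
$N{\left(o \right)} = o^{2} + 3 o$
$X = 11$ ($X = 8 + 3 = 11$)
$X \left(N{\left(D \right)} + 3 \left(-1 - 5\right)\right) = 11 \left(- 4 \left(3 - 4\right) + 3 \left(-1 - 5\right)\right) = 11 \left(\left(-4\right) \left(-1\right) + 3 \left(-6\right)\right) = 11 \left(4 - 18\right) = 11 \left(-14\right) = -154$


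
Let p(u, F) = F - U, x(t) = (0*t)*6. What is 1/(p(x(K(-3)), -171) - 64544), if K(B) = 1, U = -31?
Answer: -1/64684 ≈ -1.5460e-5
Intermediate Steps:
x(t) = 0 (x(t) = 0*6 = 0)
p(u, F) = 31 + F (p(u, F) = F - 1*(-31) = F + 31 = 31 + F)
1/(p(x(K(-3)), -171) - 64544) = 1/((31 - 171) - 64544) = 1/(-140 - 64544) = 1/(-64684) = -1/64684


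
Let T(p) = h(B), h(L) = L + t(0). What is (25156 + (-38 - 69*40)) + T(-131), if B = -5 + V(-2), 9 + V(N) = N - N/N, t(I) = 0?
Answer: 22341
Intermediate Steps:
V(N) = -10 + N (V(N) = -9 + (N - N/N) = -9 + (N - 1*1) = -9 + (N - 1) = -9 + (-1 + N) = -10 + N)
B = -17 (B = -5 + (-10 - 2) = -5 - 12 = -17)
h(L) = L (h(L) = L + 0 = L)
T(p) = -17
(25156 + (-38 - 69*40)) + T(-131) = (25156 + (-38 - 69*40)) - 17 = (25156 + (-38 - 2760)) - 17 = (25156 - 2798) - 17 = 22358 - 17 = 22341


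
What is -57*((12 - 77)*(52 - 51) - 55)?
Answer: 6840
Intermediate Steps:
-57*((12 - 77)*(52 - 51) - 55) = -57*(-65*1 - 55) = -57*(-65 - 55) = -57*(-120) = 6840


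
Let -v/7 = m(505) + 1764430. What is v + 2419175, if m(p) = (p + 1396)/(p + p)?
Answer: -10031166657/1010 ≈ -9.9318e+6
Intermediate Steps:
m(p) = (1396 + p)/(2*p) (m(p) = (1396 + p)/((2*p)) = (1396 + p)*(1/(2*p)) = (1396 + p)/(2*p))
v = -12474533407/1010 (v = -7*((1/2)*(1396 + 505)/505 + 1764430) = -7*((1/2)*(1/505)*1901 + 1764430) = -7*(1901/1010 + 1764430) = -7*1782076201/1010 = -12474533407/1010 ≈ -1.2351e+7)
v + 2419175 = -12474533407/1010 + 2419175 = -10031166657/1010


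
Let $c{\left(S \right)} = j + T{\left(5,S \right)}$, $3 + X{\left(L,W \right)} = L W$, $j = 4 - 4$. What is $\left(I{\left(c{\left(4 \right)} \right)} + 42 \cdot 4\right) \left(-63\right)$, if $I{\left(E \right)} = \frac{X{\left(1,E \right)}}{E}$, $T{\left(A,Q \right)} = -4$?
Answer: $- \frac{42777}{4} \approx -10694.0$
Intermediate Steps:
$j = 0$ ($j = 4 - 4 = 0$)
$X{\left(L,W \right)} = -3 + L W$
$c{\left(S \right)} = -4$ ($c{\left(S \right)} = 0 - 4 = -4$)
$I{\left(E \right)} = \frac{-3 + E}{E}$ ($I{\left(E \right)} = \frac{-3 + 1 E}{E} = \frac{-3 + E}{E}$)
$\left(I{\left(c{\left(4 \right)} \right)} + 42 \cdot 4\right) \left(-63\right) = \left(\frac{-3 - 4}{-4} + 42 \cdot 4\right) \left(-63\right) = \left(\left(- \frac{1}{4}\right) \left(-7\right) + 168\right) \left(-63\right) = \left(\frac{7}{4} + 168\right) \left(-63\right) = \frac{679}{4} \left(-63\right) = - \frac{42777}{4}$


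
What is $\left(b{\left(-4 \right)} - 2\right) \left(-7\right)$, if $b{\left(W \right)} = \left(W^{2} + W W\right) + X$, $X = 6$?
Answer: $-252$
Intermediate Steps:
$b{\left(W \right)} = 6 + 2 W^{2}$ ($b{\left(W \right)} = \left(W^{2} + W W\right) + 6 = \left(W^{2} + W^{2}\right) + 6 = 2 W^{2} + 6 = 6 + 2 W^{2}$)
$\left(b{\left(-4 \right)} - 2\right) \left(-7\right) = \left(\left(6 + 2 \left(-4\right)^{2}\right) - 2\right) \left(-7\right) = \left(\left(6 + 2 \cdot 16\right) - 2\right) \left(-7\right) = \left(\left(6 + 32\right) - 2\right) \left(-7\right) = \left(38 - 2\right) \left(-7\right) = 36 \left(-7\right) = -252$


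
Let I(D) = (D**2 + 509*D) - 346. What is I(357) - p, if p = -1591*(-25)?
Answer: 269041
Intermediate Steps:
p = 39775
I(D) = -346 + D**2 + 509*D
I(357) - p = (-346 + 357**2 + 509*357) - 1*39775 = (-346 + 127449 + 181713) - 39775 = 308816 - 39775 = 269041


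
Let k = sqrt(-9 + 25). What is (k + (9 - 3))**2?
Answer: 100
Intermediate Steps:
k = 4 (k = sqrt(16) = 4)
(k + (9 - 3))**2 = (4 + (9 - 3))**2 = (4 + 6)**2 = 10**2 = 100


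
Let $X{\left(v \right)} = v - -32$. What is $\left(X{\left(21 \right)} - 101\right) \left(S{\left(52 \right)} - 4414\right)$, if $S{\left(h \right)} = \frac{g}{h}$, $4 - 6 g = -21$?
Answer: $\frac{2754286}{13} \approx 2.1187 \cdot 10^{5}$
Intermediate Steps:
$g = \frac{25}{6}$ ($g = \frac{2}{3} - - \frac{7}{2} = \frac{2}{3} + \frac{7}{2} = \frac{25}{6} \approx 4.1667$)
$S{\left(h \right)} = \frac{25}{6 h}$
$X{\left(v \right)} = 32 + v$ ($X{\left(v \right)} = v + 32 = 32 + v$)
$\left(X{\left(21 \right)} - 101\right) \left(S{\left(52 \right)} - 4414\right) = \left(\left(32 + 21\right) - 101\right) \left(\frac{25}{6 \cdot 52} - 4414\right) = \left(53 - 101\right) \left(\frac{25}{6} \cdot \frac{1}{52} - 4414\right) = - 48 \left(\frac{25}{312} - 4414\right) = \left(-48\right) \left(- \frac{1377143}{312}\right) = \frac{2754286}{13}$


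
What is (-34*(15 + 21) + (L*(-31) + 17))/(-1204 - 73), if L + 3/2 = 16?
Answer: 3313/2554 ≈ 1.2972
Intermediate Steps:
L = 29/2 (L = -3/2 + 16 = 29/2 ≈ 14.500)
(-34*(15 + 21) + (L*(-31) + 17))/(-1204 - 73) = (-34*(15 + 21) + ((29/2)*(-31) + 17))/(-1204 - 73) = (-34*36 + (-899/2 + 17))/(-1277) = (-1224 - 865/2)*(-1/1277) = -3313/2*(-1/1277) = 3313/2554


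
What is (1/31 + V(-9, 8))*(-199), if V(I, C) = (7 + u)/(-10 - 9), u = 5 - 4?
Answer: 45571/589 ≈ 77.370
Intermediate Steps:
u = 1
V(I, C) = -8/19 (V(I, C) = (7 + 1)/(-10 - 9) = 8/(-19) = 8*(-1/19) = -8/19)
(1/31 + V(-9, 8))*(-199) = (1/31 - 8/19)*(-199) = -229/589*(-199) = 45571/589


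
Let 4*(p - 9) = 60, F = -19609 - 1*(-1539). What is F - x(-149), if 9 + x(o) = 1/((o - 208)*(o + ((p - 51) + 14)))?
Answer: -1044539875/57834 ≈ -18061.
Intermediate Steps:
F = -18070 (F = -19609 + 1539 = -18070)
p = 24 (p = 9 + (1/4)*60 = 9 + 15 = 24)
x(o) = -9 + 1/((-208 + o)*(-13 + o)) (x(o) = -9 + 1/((o - 208)*(o + ((24 - 51) + 14))) = -9 + 1/((-208 + o)*(o + (-27 + 14))) = -9 + 1/((-208 + o)*(o - 13)) = -9 + 1/((-208 + o)*(-13 + o)))
F - x(-149) = -18070 - (-24335 - 9*(-149)**2 + 1989*(-149))/(2704 + (-149)**2 - 221*(-149)) = -18070 - (-24335 - 9*22201 - 296361)/(2704 + 22201 + 32929) = -18070 - (-24335 - 199809 - 296361)/57834 = -18070 - (-520505)/57834 = -18070 - 1*(-520505/57834) = -18070 + 520505/57834 = -1044539875/57834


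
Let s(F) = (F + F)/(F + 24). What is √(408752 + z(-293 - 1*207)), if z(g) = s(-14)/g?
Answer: √1021880014/50 ≈ 639.34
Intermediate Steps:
s(F) = 2*F/(24 + F) (s(F) = (2*F)/(24 + F) = 2*F/(24 + F))
z(g) = -14/(5*g) (z(g) = (2*(-14)/(24 - 14))/g = (2*(-14)/10)/g = (2*(-14)*(⅒))/g = -14/(5*g))
√(408752 + z(-293 - 1*207)) = √(408752 - 14/(5*(-293 - 1*207))) = √(408752 - 14/(5*(-293 - 207))) = √(408752 - 14/5/(-500)) = √(408752 - 14/5*(-1/500)) = √(408752 + 7/1250) = √(510940007/1250) = √1021880014/50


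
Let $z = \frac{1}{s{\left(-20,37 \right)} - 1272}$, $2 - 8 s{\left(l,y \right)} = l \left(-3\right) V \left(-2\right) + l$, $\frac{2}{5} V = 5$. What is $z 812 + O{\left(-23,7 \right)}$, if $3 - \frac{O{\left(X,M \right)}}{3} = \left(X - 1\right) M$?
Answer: $\frac{2216503}{4327} \approx 512.25$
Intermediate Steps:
$V = \frac{25}{2}$ ($V = \frac{5}{2} \cdot 5 = \frac{25}{2} \approx 12.5$)
$s{\left(l,y \right)} = \frac{1}{4} - \frac{19 l}{2}$ ($s{\left(l,y \right)} = \frac{1}{4} - \frac{l \left(-3\right) \frac{25}{2} \left(-2\right) + l}{8} = \frac{1}{4} - \frac{- 3 l \frac{25}{2} \left(-2\right) + l}{8} = \frac{1}{4} - \frac{- \frac{75 l}{2} \left(-2\right) + l}{8} = \frac{1}{4} - \frac{75 l + l}{8} = \frac{1}{4} - \frac{76 l}{8} = \frac{1}{4} - \frac{19 l}{2}$)
$O{\left(X,M \right)} = 9 - 3 M \left(-1 + X\right)$ ($O{\left(X,M \right)} = 9 - 3 \left(X - 1\right) M = 9 - 3 \left(-1 + X\right) M = 9 - 3 M \left(-1 + X\right)$)
$z = - \frac{4}{4327}$ ($z = \frac{1}{\left(\frac{1}{4} - -190\right) - 1272} = \frac{1}{\left(\frac{1}{4} + 190\right) - 1272} = \frac{1}{\frac{761}{4} - 1272} = \frac{1}{- \frac{4327}{4}} = - \frac{4}{4327} \approx -0.00092443$)
$z 812 + O{\left(-23,7 \right)} = \left(- \frac{4}{4327}\right) 812 + \left(9 + 3 \cdot 7 - 21 \left(-23\right)\right) = - \frac{3248}{4327} + \left(9 + 21 + 483\right) = - \frac{3248}{4327} + 513 = \frac{2216503}{4327}$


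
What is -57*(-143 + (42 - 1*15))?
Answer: 6612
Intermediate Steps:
-57*(-143 + (42 - 1*15)) = -57*(-143 + (42 - 15)) = -57*(-143 + 27) = -57*(-116) = 6612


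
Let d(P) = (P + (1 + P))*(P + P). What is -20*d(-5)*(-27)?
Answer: 48600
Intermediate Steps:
d(P) = 2*P*(1 + 2*P) (d(P) = (1 + 2*P)*(2*P) = 2*P*(1 + 2*P))
-20*d(-5)*(-27) = -40*(-5)*(1 + 2*(-5))*(-27) = -40*(-5)*(1 - 10)*(-27) = -40*(-5)*(-9)*(-27) = -20*90*(-27) = -1800*(-27) = 48600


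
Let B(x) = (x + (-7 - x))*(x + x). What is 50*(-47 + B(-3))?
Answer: -250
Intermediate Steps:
B(x) = -14*x
50*(-47 + B(-3)) = 50*(-47 - 14*(-3)) = 50*(-47 + 42) = 50*(-5) = -250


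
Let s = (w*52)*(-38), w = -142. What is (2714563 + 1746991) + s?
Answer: 4742146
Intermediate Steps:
s = 280592 (s = -142*52*(-38) = -7384*(-38) = 280592)
(2714563 + 1746991) + s = (2714563 + 1746991) + 280592 = 4461554 + 280592 = 4742146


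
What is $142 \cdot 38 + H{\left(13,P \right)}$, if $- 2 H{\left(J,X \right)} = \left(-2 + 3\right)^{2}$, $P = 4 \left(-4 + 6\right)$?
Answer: $\frac{10791}{2} \approx 5395.5$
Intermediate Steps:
$P = 8$ ($P = 4 \cdot 2 = 8$)
$H{\left(J,X \right)} = - \frac{1}{2}$ ($H{\left(J,X \right)} = - \frac{\left(-2 + 3\right)^{2}}{2} = - \frac{1^{2}}{2} = \left(- \frac{1}{2}\right) 1 = - \frac{1}{2}$)
$142 \cdot 38 + H{\left(13,P \right)} = 142 \cdot 38 - \frac{1}{2} = 5396 - \frac{1}{2} = \frac{10791}{2}$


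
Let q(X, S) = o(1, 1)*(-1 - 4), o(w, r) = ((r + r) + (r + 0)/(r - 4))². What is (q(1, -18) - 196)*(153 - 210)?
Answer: 35891/3 ≈ 11964.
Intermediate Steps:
o(w, r) = (2*r + r/(-4 + r))²
q(X, S) = -125/9 (q(X, S) = (1²*(-7 + 2*1)²/(-4 + 1)²)*(-1 - 4) = (1*(-7 + 2)²/(-3)²)*(-5) = (1*(-5)²*(⅑))*(-5) = (1*25*(⅑))*(-5) = (25/9)*(-5) = -125/9)
(q(1, -18) - 196)*(153 - 210) = (-125/9 - 196)*(153 - 210) = -1889/9*(-57) = 35891/3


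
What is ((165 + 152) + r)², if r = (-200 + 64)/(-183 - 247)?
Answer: 4654377729/46225 ≈ 1.0069e+5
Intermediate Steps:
r = 68/215 (r = -136/(-430) = -136*(-1/430) = 68/215 ≈ 0.31628)
((165 + 152) + r)² = ((165 + 152) + 68/215)² = (317 + 68/215)² = (68223/215)² = 4654377729/46225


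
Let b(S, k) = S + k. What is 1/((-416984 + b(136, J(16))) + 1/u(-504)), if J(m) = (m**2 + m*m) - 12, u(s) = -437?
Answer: -437/181944077 ≈ -2.4018e-6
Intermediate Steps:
J(m) = -12 + 2*m**2 (J(m) = (m**2 + m**2) - 12 = 2*m**2 - 12 = -12 + 2*m**2)
1/((-416984 + b(136, J(16))) + 1/u(-504)) = 1/((-416984 + (136 + (-12 + 2*16**2))) + 1/(-437)) = 1/((-416984 + (136 + (-12 + 2*256))) - 1/437) = 1/((-416984 + (136 + (-12 + 512))) - 1/437) = 1/((-416984 + (136 + 500)) - 1/437) = 1/((-416984 + 636) - 1/437) = 1/(-416348 - 1/437) = 1/(-181944077/437) = -437/181944077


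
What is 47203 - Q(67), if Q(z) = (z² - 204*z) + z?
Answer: 56315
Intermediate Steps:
Q(z) = z² - 203*z
47203 - Q(67) = 47203 - 67*(-203 + 67) = 47203 - 67*(-136) = 47203 - 1*(-9112) = 47203 + 9112 = 56315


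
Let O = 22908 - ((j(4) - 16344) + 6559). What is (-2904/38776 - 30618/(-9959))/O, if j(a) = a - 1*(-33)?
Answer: 144790329/1576346691088 ≈ 9.1852e-5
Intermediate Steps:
j(a) = 33 + a (j(a) = a + 33 = 33 + a)
O = 32656 (O = 22908 - (((33 + 4) - 16344) + 6559) = 22908 - ((37 - 16344) + 6559) = 22908 - (-16307 + 6559) = 22908 - 1*(-9748) = 22908 + 9748 = 32656)
(-2904/38776 - 30618/(-9959))/O = (-2904/38776 - 30618/(-9959))/32656 = (-2904*1/38776 - 30618*(-1/9959))*(1/32656) = (-363/4847 + 30618/9959)*(1/32656) = (144790329/48271273)*(1/32656) = 144790329/1576346691088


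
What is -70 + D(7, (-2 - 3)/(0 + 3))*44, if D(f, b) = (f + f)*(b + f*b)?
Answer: -24850/3 ≈ -8283.3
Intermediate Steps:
D(f, b) = 2*f*(b + b*f) (D(f, b) = (2*f)*(b + b*f) = 2*f*(b + b*f))
-70 + D(7, (-2 - 3)/(0 + 3))*44 = -70 + (2*((-2 - 3)/(0 + 3))*7*(1 + 7))*44 = -70 + (2*(-5/3)*7*8)*44 = -70 - 560/3*44 = -70 - 24640/3 = -24850/3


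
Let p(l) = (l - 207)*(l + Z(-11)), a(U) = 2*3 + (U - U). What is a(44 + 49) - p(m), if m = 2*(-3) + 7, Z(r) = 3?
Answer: 830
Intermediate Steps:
m = 1 (m = -6 + 7 = 1)
a(U) = 6 (a(U) = 6 + 0 = 6)
p(l) = (-207 + l)*(3 + l) (p(l) = (l - 207)*(l + 3) = (-207 + l)*(3 + l))
a(44 + 49) - p(m) = 6 - (-621 + 1² - 204*1) = 6 - (-621 + 1 - 204) = 6 - 1*(-824) = 6 + 824 = 830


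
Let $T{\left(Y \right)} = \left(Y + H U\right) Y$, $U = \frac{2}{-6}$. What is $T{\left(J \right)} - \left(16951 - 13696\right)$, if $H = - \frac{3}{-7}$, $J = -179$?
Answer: $\frac{201681}{7} \approx 28812.0$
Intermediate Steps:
$U = - \frac{1}{3}$ ($U = 2 \left(- \frac{1}{6}\right) = - \frac{1}{3} \approx -0.33333$)
$H = \frac{3}{7}$ ($H = - \frac{3 \left(-1\right)}{7} = \left(-1\right) \left(- \frac{3}{7}\right) = \frac{3}{7} \approx 0.42857$)
$T{\left(Y \right)} = Y \left(- \frac{1}{7} + Y\right)$ ($T{\left(Y \right)} = \left(Y + \frac{3}{7} \left(- \frac{1}{3}\right)\right) Y = \left(Y - \frac{1}{7}\right) Y = \left(- \frac{1}{7} + Y\right) Y = Y \left(- \frac{1}{7} + Y\right)$)
$T{\left(J \right)} - \left(16951 - 13696\right) = - 179 \left(- \frac{1}{7} - 179\right) - \left(16951 - 13696\right) = \left(-179\right) \left(- \frac{1254}{7}\right) - 3255 = \frac{224466}{7} - 3255 = \frac{201681}{7}$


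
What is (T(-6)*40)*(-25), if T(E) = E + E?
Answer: 12000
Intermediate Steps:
T(E) = 2*E
(T(-6)*40)*(-25) = ((2*(-6))*40)*(-25) = -12*40*(-25) = -480*(-25) = 12000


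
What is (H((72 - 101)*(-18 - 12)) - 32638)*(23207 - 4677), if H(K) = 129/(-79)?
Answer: -47780179430/79 ≈ -6.0481e+8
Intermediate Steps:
H(K) = -129/79 (H(K) = 129*(-1/79) = -129/79)
(H((72 - 101)*(-18 - 12)) - 32638)*(23207 - 4677) = (-129/79 - 32638)*(23207 - 4677) = -2578531/79*18530 = -47780179430/79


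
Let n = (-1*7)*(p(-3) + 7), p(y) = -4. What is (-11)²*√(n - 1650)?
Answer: 121*I*√1671 ≈ 4946.2*I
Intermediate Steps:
n = -21 (n = (-1*7)*(-4 + 7) = -7*3 = -21)
(-11)²*√(n - 1650) = (-11)²*√(-21 - 1650) = 121*√(-1671) = 121*(I*√1671) = 121*I*√1671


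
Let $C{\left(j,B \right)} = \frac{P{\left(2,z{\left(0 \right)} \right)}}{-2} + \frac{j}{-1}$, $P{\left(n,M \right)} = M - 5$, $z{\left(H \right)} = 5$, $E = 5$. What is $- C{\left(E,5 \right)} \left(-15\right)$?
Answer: $-75$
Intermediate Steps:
$P{\left(n,M \right)} = -5 + M$
$C{\left(j,B \right)} = - j$ ($C{\left(j,B \right)} = \frac{-5 + 5}{-2} + \frac{j}{-1} = 0 \left(- \frac{1}{2}\right) + j \left(-1\right) = 0 - j = - j$)
$- C{\left(E,5 \right)} \left(-15\right) = - \left(-1\right) 5 \left(-15\right) = \left(-1\right) \left(-5\right) \left(-15\right) = 5 \left(-15\right) = -75$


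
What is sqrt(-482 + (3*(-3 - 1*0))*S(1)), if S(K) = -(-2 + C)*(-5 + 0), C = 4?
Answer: 2*I*sqrt(143) ≈ 23.917*I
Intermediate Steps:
S(K) = 10 (S(K) = -(-2 + 4)*(-5 + 0) = -2*(-5) = -1*(-10) = 10)
sqrt(-482 + (3*(-3 - 1*0))*S(1)) = sqrt(-482 + (3*(-3 - 1*0))*10) = sqrt(-482 + (3*(-3 + 0))*10) = sqrt(-482 + (3*(-3))*10) = sqrt(-482 - 9*10) = sqrt(-482 - 90) = sqrt(-572) = 2*I*sqrt(143)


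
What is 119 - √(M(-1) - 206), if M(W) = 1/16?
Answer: 119 - I*√3295/4 ≈ 119.0 - 14.351*I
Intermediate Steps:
M(W) = 1/16
119 - √(M(-1) - 206) = 119 - √(1/16 - 206) = 119 - √(-3295/16) = 119 - I*√3295/4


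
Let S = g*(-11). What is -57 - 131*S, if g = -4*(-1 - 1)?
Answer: 11471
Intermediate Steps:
g = 8 (g = -4*(-2) = 8)
S = -88 (S = 8*(-11) = -88)
-57 - 131*S = -57 - 131*(-88) = -57 + 11528 = 11471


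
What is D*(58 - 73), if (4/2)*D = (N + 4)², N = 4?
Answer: -480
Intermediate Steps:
D = 32 (D = (4 + 4)²/2 = (½)*8² = (½)*64 = 32)
D*(58 - 73) = 32*(58 - 73) = 32*(-15) = -480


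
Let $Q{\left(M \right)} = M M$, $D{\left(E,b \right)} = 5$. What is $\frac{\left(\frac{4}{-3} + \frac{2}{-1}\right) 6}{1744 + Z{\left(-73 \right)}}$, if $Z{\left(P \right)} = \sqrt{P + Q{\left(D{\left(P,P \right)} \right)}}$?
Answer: $- \frac{2180}{190099} + \frac{5 i \sqrt{3}}{190099} \approx -0.011468 + 4.5557 \cdot 10^{-5} i$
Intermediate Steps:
$Q{\left(M \right)} = M^{2}$
$Z{\left(P \right)} = \sqrt{25 + P}$ ($Z{\left(P \right)} = \sqrt{P + 5^{2}} = \sqrt{P + 25} = \sqrt{25 + P}$)
$\frac{\left(\frac{4}{-3} + \frac{2}{-1}\right) 6}{1744 + Z{\left(-73 \right)}} = \frac{\left(\frac{4}{-3} + \frac{2}{-1}\right) 6}{1744 + \sqrt{25 - 73}} = \frac{\left(4 \left(- \frac{1}{3}\right) + 2 \left(-1\right)\right) 6}{1744 + \sqrt{-48}} = \frac{\left(- \frac{4}{3} - 2\right) 6}{1744 + 4 i \sqrt{3}} = \frac{\left(- \frac{10}{3}\right) 6}{1744 + 4 i \sqrt{3}} = - \frac{20}{1744 + 4 i \sqrt{3}}$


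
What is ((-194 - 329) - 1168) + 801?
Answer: -890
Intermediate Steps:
((-194 - 329) - 1168) + 801 = (-523 - 1168) + 801 = -1691 + 801 = -890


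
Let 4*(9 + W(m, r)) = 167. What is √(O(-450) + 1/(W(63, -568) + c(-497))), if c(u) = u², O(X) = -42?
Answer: I*√41011904882670/988167 ≈ 6.4807*I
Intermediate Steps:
W(m, r) = 131/4 (W(m, r) = -9 + (¼)*167 = -9 + 167/4 = 131/4)
√(O(-450) + 1/(W(63, -568) + c(-497))) = √(-42 + 1/(131/4 + (-497)²)) = √(-42 + 1/(131/4 + 247009)) = √(-42 + 1/(988167/4)) = √(-42 + 4/988167) = √(-41503010/988167) = I*√41011904882670/988167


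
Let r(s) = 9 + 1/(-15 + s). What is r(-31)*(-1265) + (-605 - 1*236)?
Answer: -24397/2 ≈ -12199.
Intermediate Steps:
r(-31)*(-1265) + (-605 - 1*236) = ((-134 + 9*(-31))/(-15 - 31))*(-1265) + (-605 - 1*236) = ((-134 - 279)/(-46))*(-1265) + (-605 - 236) = -1/46*(-413)*(-1265) - 841 = (413/46)*(-1265) - 841 = -22715/2 - 841 = -24397/2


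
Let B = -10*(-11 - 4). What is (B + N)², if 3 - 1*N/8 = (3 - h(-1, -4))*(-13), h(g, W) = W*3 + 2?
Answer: 2328676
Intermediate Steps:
h(g, W) = 2 + 3*W (h(g, W) = 3*W + 2 = 2 + 3*W)
B = 150 (B = -10*(-15) = 150)
N = 1376 (N = 24 - 8*(3 - (2 + 3*(-4)))*(-13) = 24 - 8*(3 - (2 - 12))*(-13) = 24 - 8*(3 - 1*(-10))*(-13) = 24 - 8*(3 + 10)*(-13) = 24 - 104*(-13) = 24 - 8*(-169) = 24 + 1352 = 1376)
(B + N)² = (150 + 1376)² = 1526² = 2328676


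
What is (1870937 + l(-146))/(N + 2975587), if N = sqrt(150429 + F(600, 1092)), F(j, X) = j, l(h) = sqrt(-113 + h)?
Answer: (1870937 + I*sqrt(259))/(2975587 + 3*sqrt(16781)) ≈ 0.62868 + 5.4078e-6*I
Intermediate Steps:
N = 3*sqrt(16781) (N = sqrt(150429 + 600) = sqrt(151029) = 3*sqrt(16781) ≈ 388.62)
(1870937 + l(-146))/(N + 2975587) = (1870937 + sqrt(-113 - 146))/(3*sqrt(16781) + 2975587) = (1870937 + sqrt(-259))/(2975587 + 3*sqrt(16781)) = (1870937 + I*sqrt(259))/(2975587 + 3*sqrt(16781))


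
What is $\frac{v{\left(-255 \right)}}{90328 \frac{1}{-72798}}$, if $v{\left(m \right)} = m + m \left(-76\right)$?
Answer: $- \frac{696130875}{45164} \approx -15413.0$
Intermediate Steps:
$v{\left(m \right)} = - 75 m$ ($v{\left(m \right)} = m - 76 m = - 75 m$)
$\frac{v{\left(-255 \right)}}{90328 \frac{1}{-72798}} = \frac{\left(-75\right) \left(-255\right)}{90328 \frac{1}{-72798}} = \frac{19125}{90328 \left(- \frac{1}{72798}\right)} = \frac{19125}{- \frac{45164}{36399}} = 19125 \left(- \frac{36399}{45164}\right) = - \frac{696130875}{45164}$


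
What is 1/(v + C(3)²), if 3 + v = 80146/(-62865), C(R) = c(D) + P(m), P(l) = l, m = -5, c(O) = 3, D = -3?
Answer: -5715/1571 ≈ -3.6378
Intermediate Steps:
C(R) = -2 (C(R) = 3 - 5 = -2)
v = -24431/5715 (v = -3 + 80146/(-62865) = -3 + 80146*(-1/62865) = -3 - 7286/5715 = -24431/5715 ≈ -4.2749)
1/(v + C(3)²) = 1/(-24431/5715 + (-2)²) = 1/(-24431/5715 + 4) = 1/(-1571/5715) = -5715/1571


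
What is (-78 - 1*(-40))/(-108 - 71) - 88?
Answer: -15714/179 ≈ -87.788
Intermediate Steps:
(-78 - 1*(-40))/(-108 - 71) - 88 = (-78 + 40)/(-179) - 88 = -38*(-1/179) - 88 = 38/179 - 88 = -15714/179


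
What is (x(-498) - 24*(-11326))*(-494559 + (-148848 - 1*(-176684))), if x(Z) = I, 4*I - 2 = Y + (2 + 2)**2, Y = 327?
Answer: -507627070443/4 ≈ -1.2691e+11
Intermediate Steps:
I = 345/4 (I = 1/2 + (327 + (2 + 2)**2)/4 = 1/2 + (327 + 4**2)/4 = 1/2 + (327 + 16)/4 = 1/2 + (1/4)*343 = 1/2 + 343/4 = 345/4 ≈ 86.250)
x(Z) = 345/4
(x(-498) - 24*(-11326))*(-494559 + (-148848 - 1*(-176684))) = (345/4 - 24*(-11326))*(-494559 + (-148848 - 1*(-176684))) = (345/4 + 271824)*(-494559 + (-148848 + 176684)) = 1087641*(-494559 + 27836)/4 = (1087641/4)*(-466723) = -507627070443/4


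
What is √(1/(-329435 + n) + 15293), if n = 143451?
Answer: √8265400121766/23248 ≈ 123.66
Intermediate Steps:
√(1/(-329435 + n) + 15293) = √(1/(-329435 + 143451) + 15293) = √(1/(-185984) + 15293) = √(-1/185984 + 15293) = √(2844253311/185984) = √8265400121766/23248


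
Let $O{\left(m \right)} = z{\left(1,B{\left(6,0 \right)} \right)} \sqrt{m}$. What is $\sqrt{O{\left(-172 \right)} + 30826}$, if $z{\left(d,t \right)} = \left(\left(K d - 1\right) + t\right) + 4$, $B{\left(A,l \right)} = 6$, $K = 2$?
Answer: $\sqrt{30826 + 22 i \sqrt{43}} \approx 175.57 + 0.4108 i$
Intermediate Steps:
$z{\left(d,t \right)} = 3 + t + 2 d$ ($z{\left(d,t \right)} = \left(\left(2 d - 1\right) + t\right) + 4 = \left(\left(-1 + 2 d\right) + t\right) + 4 = \left(-1 + t + 2 d\right) + 4 = 3 + t + 2 d$)
$O{\left(m \right)} = 11 \sqrt{m}$ ($O{\left(m \right)} = \left(3 + 6 + 2 \cdot 1\right) \sqrt{m} = \left(3 + 6 + 2\right) \sqrt{m} = 11 \sqrt{m}$)
$\sqrt{O{\left(-172 \right)} + 30826} = \sqrt{11 \sqrt{-172} + 30826} = \sqrt{11 \cdot 2 i \sqrt{43} + 30826} = \sqrt{22 i \sqrt{43} + 30826} = \sqrt{30826 + 22 i \sqrt{43}}$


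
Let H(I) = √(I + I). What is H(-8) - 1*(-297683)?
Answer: 297683 + 4*I ≈ 2.9768e+5 + 4.0*I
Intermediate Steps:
H(I) = √2*√I (H(I) = √(2*I) = √2*√I)
H(-8) - 1*(-297683) = √2*√(-8) - 1*(-297683) = √2*(2*I*√2) + 297683 = 4*I + 297683 = 297683 + 4*I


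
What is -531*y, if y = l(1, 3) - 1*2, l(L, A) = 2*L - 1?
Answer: 531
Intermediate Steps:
l(L, A) = -1 + 2*L
y = -1 (y = (-1 + 2*1) - 1*2 = (-1 + 2) - 2 = 1 - 2 = -1)
-531*y = -531*(-1) = 531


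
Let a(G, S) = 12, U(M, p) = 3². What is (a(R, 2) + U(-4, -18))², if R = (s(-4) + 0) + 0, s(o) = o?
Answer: 441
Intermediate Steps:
U(M, p) = 9
R = -4 (R = (-4 + 0) + 0 = -4 + 0 = -4)
(a(R, 2) + U(-4, -18))² = (12 + 9)² = 21² = 441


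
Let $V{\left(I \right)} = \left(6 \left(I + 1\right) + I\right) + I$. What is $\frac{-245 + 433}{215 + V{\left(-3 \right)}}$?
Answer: $\frac{188}{197} \approx 0.95432$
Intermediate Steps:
$V{\left(I \right)} = 6 + 8 I$ ($V{\left(I \right)} = \left(6 \left(1 + I\right) + I\right) + I = \left(\left(6 + 6 I\right) + I\right) + I = \left(6 + 7 I\right) + I = 6 + 8 I$)
$\frac{-245 + 433}{215 + V{\left(-3 \right)}} = \frac{-245 + 433}{215 + \left(6 + 8 \left(-3\right)\right)} = \frac{188}{215 + \left(6 - 24\right)} = \frac{188}{215 - 18} = \frac{188}{197}$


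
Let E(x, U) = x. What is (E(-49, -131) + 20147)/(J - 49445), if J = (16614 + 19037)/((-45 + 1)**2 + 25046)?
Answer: -542284236/1334089339 ≈ -0.40648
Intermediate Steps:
J = 35651/26982 (J = 35651/((-44)**2 + 25046) = 35651/(1936 + 25046) = 35651/26982 ≈ 1.3213)
(E(-49, -131) + 20147)/(J - 49445) = (-49 + 20147)/(35651/26982 - 49445) = 20098/(-1334089339/26982) = 20098*(-26982/1334089339) = -542284236/1334089339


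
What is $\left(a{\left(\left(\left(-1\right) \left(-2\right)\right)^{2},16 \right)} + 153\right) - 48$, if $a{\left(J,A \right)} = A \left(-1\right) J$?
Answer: $41$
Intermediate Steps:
$a{\left(J,A \right)} = - A J$
$\left(a{\left(\left(\left(-1\right) \left(-2\right)\right)^{2},16 \right)} + 153\right) - 48 = \left(\left(-1\right) 16 \left(\left(-1\right) \left(-2\right)\right)^{2} + 153\right) - 48 = \left(\left(-1\right) 16 \cdot 2^{2} + 153\right) - 48 = \left(\left(-1\right) 16 \cdot 4 + 153\right) - 48 = \left(-64 + 153\right) - 48 = 89 - 48 = 41$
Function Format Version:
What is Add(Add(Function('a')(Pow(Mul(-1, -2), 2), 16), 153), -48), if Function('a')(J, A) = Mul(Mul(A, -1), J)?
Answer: 41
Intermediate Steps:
Function('a')(J, A) = Mul(-1, A, J) (Function('a')(J, A) = Mul(Mul(-1, A), J) = Mul(-1, A, J))
Add(Add(Function('a')(Pow(Mul(-1, -2), 2), 16), 153), -48) = Add(Add(Mul(-1, 16, Pow(Mul(-1, -2), 2)), 153), -48) = Add(Add(Mul(-1, 16, Pow(2, 2)), 153), -48) = Add(Add(Mul(-1, 16, 4), 153), -48) = Add(Add(-64, 153), -48) = Add(89, -48) = 41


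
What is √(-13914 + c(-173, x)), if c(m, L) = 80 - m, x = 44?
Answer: I*√13661 ≈ 116.88*I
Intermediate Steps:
√(-13914 + c(-173, x)) = √(-13914 + (80 - 1*(-173))) = √(-13914 + (80 + 173)) = √(-13914 + 253) = √(-13661) = I*√13661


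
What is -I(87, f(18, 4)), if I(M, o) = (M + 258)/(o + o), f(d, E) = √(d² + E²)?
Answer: -69*√85/68 ≈ -9.3551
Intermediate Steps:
f(d, E) = √(E² + d²)
I(M, o) = (258 + M)/(2*o) (I(M, o) = (258 + M)/((2*o)) = (258 + M)*(1/(2*o)) = (258 + M)/(2*o))
-I(87, f(18, 4)) = -(258 + 87)/(2*(√(4² + 18²))) = -345/(2*(√(16 + 324))) = -345/(2*(√340)) = -345/(2*(2*√85)) = -√85/170*345/2 = -69*√85/68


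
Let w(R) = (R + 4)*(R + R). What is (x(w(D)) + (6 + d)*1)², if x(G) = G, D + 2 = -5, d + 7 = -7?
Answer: 1156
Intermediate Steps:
d = -14 (d = -7 - 7 = -14)
D = -7 (D = -2 - 5 = -7)
w(R) = 2*R*(4 + R) (w(R) = (4 + R)*(2*R) = 2*R*(4 + R))
(x(w(D)) + (6 + d)*1)² = (2*(-7)*(4 - 7) + (6 - 14)*1)² = (2*(-7)*(-3) - 8*1)² = (42 - 8)² = 34² = 1156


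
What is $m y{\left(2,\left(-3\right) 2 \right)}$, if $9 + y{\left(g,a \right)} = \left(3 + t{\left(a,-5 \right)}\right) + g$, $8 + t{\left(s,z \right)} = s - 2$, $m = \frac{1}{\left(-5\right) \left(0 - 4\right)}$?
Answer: $-1$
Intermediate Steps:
$m = \frac{1}{20}$ ($m = \frac{1}{\left(-5\right) \left(-4\right)} = \frac{1}{20} \approx 0.05$)
$t{\left(s,z \right)} = -10 + s$ ($t{\left(s,z \right)} = -8 + \left(s - 2\right) = -8 + \left(-2 + s\right) = -10 + s$)
$y{\left(g,a \right)} = -16 + a + g$ ($y{\left(g,a \right)} = -9 + \left(\left(3 + \left(-10 + a\right)\right) + g\right) = -9 + \left(\left(-7 + a\right) + g\right) = -9 + \left(-7 + a + g\right) = -16 + a + g$)
$m y{\left(2,\left(-3\right) 2 \right)} = \frac{-16 - 6 + 2}{20} = \frac{1}{20} \left(-20\right) = -1$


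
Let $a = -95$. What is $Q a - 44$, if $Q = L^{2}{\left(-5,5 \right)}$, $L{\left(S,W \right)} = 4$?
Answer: $-1564$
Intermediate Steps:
$Q = 16$ ($Q = 4^{2} = 16$)
$Q a - 44 = 16 \left(-95\right) - 44 = -1520 - 44 = -1564$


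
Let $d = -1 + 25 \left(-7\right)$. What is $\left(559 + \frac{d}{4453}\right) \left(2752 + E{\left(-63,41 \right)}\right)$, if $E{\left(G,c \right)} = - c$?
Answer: $\frac{6747817261}{4453} \approx 1.5153 \cdot 10^{6}$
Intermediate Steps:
$d = -176$ ($d = -1 - 175 = -176$)
$\left(559 + \frac{d}{4453}\right) \left(2752 + E{\left(-63,41 \right)}\right) = \left(559 - \frac{176}{4453}\right) \left(2752 - 41\right) = \left(559 - \frac{176}{4453}\right) 2711 = \frac{2489051}{4453} \cdot 2711 = \frac{6747817261}{4453}$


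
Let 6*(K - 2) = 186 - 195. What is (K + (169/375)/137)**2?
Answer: 2674234369/10557562500 ≈ 0.25330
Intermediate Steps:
K = 1/2 (K = 2 + (186 - 195)/6 = 2 + (1/6)*(-9) = 2 - 3/2 = 1/2 ≈ 0.50000)
(K + (169/375)/137)**2 = (1/2 + (169/375)/137)**2 = (1/2 + (169*(1/375))*(1/137))**2 = (1/2 + (169/375)*(1/137))**2 = (1/2 + 169/51375)**2 = (51713/102750)**2 = 2674234369/10557562500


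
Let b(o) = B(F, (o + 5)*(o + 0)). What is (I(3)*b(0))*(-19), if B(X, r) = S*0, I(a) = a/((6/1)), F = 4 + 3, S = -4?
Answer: 0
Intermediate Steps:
F = 7
I(a) = a/6 (I(a) = a/((6*1)) = a/6)
B(X, r) = 0 (B(X, r) = -4*0 = 0)
b(o) = 0
(I(3)*b(0))*(-19) = (((1/6)*3)*0)*(-19) = ((1/2)*0)*(-19) = 0*(-19) = 0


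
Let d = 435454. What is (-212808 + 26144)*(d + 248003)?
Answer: -127576817448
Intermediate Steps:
(-212808 + 26144)*(d + 248003) = (-212808 + 26144)*(435454 + 248003) = -186664*683457 = -127576817448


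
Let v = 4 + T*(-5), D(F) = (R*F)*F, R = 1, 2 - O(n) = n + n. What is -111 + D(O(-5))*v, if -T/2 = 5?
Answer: 7665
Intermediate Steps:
T = -10 (T = -2*5 = -10)
O(n) = 2 - 2*n (O(n) = 2 - (n + n) = 2 - 2*n)
D(F) = F**2 (D(F) = (1*F)*F = F*F = F**2)
v = 54 (v = 4 - 10*(-5) = 4 + 50 = 54)
-111 + D(O(-5))*v = -111 + (2 - 2*(-5))**2*54 = -111 + (2 + 10)**2*54 = -111 + 12**2*54 = -111 + 144*54 = -111 + 7776 = 7665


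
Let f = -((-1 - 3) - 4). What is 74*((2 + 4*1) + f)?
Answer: 1036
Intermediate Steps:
f = 8 (f = -(-4 - 4) = -1*(-8) = 8)
74*((2 + 4*1) + f) = 74*((2 + 4*1) + 8) = 74*((2 + 4) + 8) = 74*(6 + 8) = 74*14 = 1036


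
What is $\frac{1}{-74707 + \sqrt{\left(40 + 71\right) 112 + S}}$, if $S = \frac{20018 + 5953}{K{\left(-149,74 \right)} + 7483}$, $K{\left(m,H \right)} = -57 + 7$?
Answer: $- \frac{555297131}{41484490332590} - \frac{\sqrt{687054689691}}{41484490332590} \approx -1.3406 \cdot 10^{-5}$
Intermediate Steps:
$K{\left(m,H \right)} = -50$
$S = \frac{25971}{7433}$ ($S = \frac{20018 + 5953}{-50 + 7483} = \frac{25971}{7433} \approx 3.494$)
$\frac{1}{-74707 + \sqrt{\left(40 + 71\right) 112 + S}} = \frac{1}{-74707 + \sqrt{\left(40 + 71\right) 112 + \frac{25971}{7433}}} = \frac{1}{-74707 + \sqrt{111 \cdot 112 + \frac{25971}{7433}}} = \frac{1}{-74707 + \sqrt{12432 + \frac{25971}{7433}}} = \frac{1}{-74707 + \sqrt{\frac{92433027}{7433}}} = \frac{1}{-74707 + \frac{\sqrt{687054689691}}{7433}}$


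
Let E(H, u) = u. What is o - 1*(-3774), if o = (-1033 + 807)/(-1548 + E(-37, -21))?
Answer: 5921632/1569 ≈ 3774.1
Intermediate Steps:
o = 226/1569 (o = (-1033 + 807)/(-1548 - 21) = -226/(-1569) = -226*(-1/1569) = 226/1569 ≈ 0.14404)
o - 1*(-3774) = 226/1569 - 1*(-3774) = 226/1569 + 3774 = 5921632/1569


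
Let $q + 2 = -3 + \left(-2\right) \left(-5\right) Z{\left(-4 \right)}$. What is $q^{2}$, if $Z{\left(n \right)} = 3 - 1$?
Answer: $225$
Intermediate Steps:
$Z{\left(n \right)} = 2$ ($Z{\left(n \right)} = 3 - 1 = 2$)
$q = 15$ ($q = -2 - \left(3 - \left(-2\right) \left(-5\right) 2\right) = -2 + \left(-3 + 10 \cdot 2\right) = -2 + \left(-3 + 20\right) = -2 + 17 = 15$)
$q^{2} = 15^{2} = 225$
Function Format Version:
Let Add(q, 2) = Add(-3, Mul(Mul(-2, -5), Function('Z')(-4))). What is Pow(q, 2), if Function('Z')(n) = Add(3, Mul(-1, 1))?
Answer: 225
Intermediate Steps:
Function('Z')(n) = 2 (Function('Z')(n) = Add(3, -1) = 2)
q = 15 (q = Add(-2, Add(-3, Mul(Mul(-2, -5), 2))) = Add(-2, Add(-3, Mul(10, 2))) = Add(-2, Add(-3, 20)) = Add(-2, 17) = 15)
Pow(q, 2) = Pow(15, 2) = 225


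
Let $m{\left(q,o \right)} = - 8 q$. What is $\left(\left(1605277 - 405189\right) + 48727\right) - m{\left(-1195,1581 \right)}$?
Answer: $1239255$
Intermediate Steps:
$\left(\left(1605277 - 405189\right) + 48727\right) - m{\left(-1195,1581 \right)} = \left(\left(1605277 - 405189\right) + 48727\right) - \left(-8\right) \left(-1195\right) = \left(1200088 + 48727\right) - 9560 = 1248815 - 9560 = 1239255$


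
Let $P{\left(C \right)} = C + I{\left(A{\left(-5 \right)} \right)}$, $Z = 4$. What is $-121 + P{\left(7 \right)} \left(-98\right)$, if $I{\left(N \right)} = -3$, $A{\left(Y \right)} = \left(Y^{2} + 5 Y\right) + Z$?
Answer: $-513$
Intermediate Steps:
$A{\left(Y \right)} = 4 + Y^{2} + 5 Y$ ($A{\left(Y \right)} = \left(Y^{2} + 5 Y\right) + 4 = 4 + Y^{2} + 5 Y$)
$P{\left(C \right)} = -3 + C$ ($P{\left(C \right)} = C - 3 = -3 + C$)
$-121 + P{\left(7 \right)} \left(-98\right) = -121 + \left(-3 + 7\right) \left(-98\right) = -121 + 4 \left(-98\right) = -121 - 392 = -513$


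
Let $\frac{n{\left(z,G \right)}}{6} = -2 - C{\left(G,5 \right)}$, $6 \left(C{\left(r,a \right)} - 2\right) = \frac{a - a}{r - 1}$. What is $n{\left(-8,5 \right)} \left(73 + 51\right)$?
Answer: $-2976$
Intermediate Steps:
$C{\left(r,a \right)} = 2$ ($C{\left(r,a \right)} = 2 + \frac{\left(a - a\right) \frac{1}{r - 1}}{6} = 2 + \frac{0 \frac{1}{-1 + r}}{6} = 2 + \frac{1}{6} \cdot 0 = 2 + 0 = 2$)
$n{\left(z,G \right)} = -24$ ($n{\left(z,G \right)} = 6 \left(-2 - 2\right) = 6 \left(-4\right) = -24$)
$n{\left(-8,5 \right)} \left(73 + 51\right) = - 24 \left(73 + 51\right) = \left(-24\right) 124 = -2976$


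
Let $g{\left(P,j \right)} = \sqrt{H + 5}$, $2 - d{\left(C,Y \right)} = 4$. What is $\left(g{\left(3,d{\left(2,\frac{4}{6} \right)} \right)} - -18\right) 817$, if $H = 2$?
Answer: $14706 + 817 \sqrt{7} \approx 16868.0$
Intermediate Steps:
$d{\left(C,Y \right)} = -2$ ($d{\left(C,Y \right)} = 2 - 4 = -2$)
$g{\left(P,j \right)} = \sqrt{7}$ ($g{\left(P,j \right)} = \sqrt{2 + 5} = \sqrt{7}$)
$\left(g{\left(3,d{\left(2,\frac{4}{6} \right)} \right)} - -18\right) 817 = \left(\sqrt{7} - -18\right) 817 = \left(\sqrt{7} + 18\right) 817 = \left(18 + \sqrt{7}\right) 817 = 14706 + 817 \sqrt{7}$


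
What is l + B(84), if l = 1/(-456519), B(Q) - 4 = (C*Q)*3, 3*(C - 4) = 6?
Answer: 692082803/456519 ≈ 1516.0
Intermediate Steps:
C = 6 (C = 4 + (1/3)*6 = 4 + 2 = 6)
B(Q) = 4 + 18*Q (B(Q) = 4 + (6*Q)*3 = 4 + 18*Q)
l = -1/456519 ≈ -2.1905e-6
l + B(84) = -1/456519 + (4 + 18*84) = -1/456519 + (4 + 1512) = -1/456519 + 1516 = 692082803/456519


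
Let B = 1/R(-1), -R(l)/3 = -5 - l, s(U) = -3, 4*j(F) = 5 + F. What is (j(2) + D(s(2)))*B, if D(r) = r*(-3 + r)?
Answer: 79/48 ≈ 1.6458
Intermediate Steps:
j(F) = 5/4 + F/4 (j(F) = (5 + F)/4 = 5/4 + F/4)
R(l) = 15 + 3*l (R(l) = -3*(-5 - l) = 15 + 3*l)
B = 1/12 (B = 1/(15 + 3*(-1)) = 1/(15 - 3) = 1/12 ≈ 0.083333)
(j(2) + D(s(2)))*B = ((5/4 + (¼)*2) - 3*(-3 - 3))*(1/12) = ((5/4 + ½) - 3*(-6))*(1/12) = (7/4 + 18)*(1/12) = (79/4)*(1/12) = 79/48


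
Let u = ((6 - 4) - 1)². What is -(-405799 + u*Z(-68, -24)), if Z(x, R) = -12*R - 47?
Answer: 405558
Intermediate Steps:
Z(x, R) = -47 - 12*R
u = 1 (u = (2 - 1)² = 1² = 1)
-(-405799 + u*Z(-68, -24)) = -(-405799 + 1*(-47 - 12*(-24))) = -(-405799 + 1*(-47 + 288)) = -(-405799 + 1*241) = -(-405799 + 241) = -1*(-405558) = 405558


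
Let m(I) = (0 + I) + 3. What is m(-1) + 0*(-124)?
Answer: 2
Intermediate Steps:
m(I) = 3 + I (m(I) = I + 3 = 3 + I)
m(-1) + 0*(-124) = (3 - 1) + 0*(-124) = 2 + 0 = 2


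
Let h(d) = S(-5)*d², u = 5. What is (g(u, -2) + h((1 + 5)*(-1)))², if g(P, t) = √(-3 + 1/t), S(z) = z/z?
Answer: (72 + I*√14)²/4 ≈ 1292.5 + 134.7*I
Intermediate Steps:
S(z) = 1
h(d) = d² (h(d) = 1*d² = d²)
(g(u, -2) + h((1 + 5)*(-1)))² = (√(-3 + 1/(-2)) + ((1 + 5)*(-1))²)² = (√(-3 - ½) + (6*(-1))²)² = (√(-7/2) + (-6)²)² = (I*√14/2 + 36)² = (36 + I*√14/2)²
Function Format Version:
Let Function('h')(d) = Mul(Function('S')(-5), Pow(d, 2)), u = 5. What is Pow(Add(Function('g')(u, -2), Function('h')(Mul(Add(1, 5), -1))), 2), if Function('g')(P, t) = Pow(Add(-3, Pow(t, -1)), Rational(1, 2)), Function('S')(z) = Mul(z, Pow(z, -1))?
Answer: Mul(Rational(1, 4), Pow(Add(72, Mul(I, Pow(14, Rational(1, 2)))), 2)) ≈ Add(1292.5, Mul(134.70, I))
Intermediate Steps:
Function('S')(z) = 1
Function('h')(d) = Pow(d, 2) (Function('h')(d) = Mul(1, Pow(d, 2)) = Pow(d, 2))
Pow(Add(Function('g')(u, -2), Function('h')(Mul(Add(1, 5), -1))), 2) = Pow(Add(Pow(Add(-3, Pow(-2, -1)), Rational(1, 2)), Pow(Mul(Add(1, 5), -1), 2)), 2) = Pow(Add(Pow(Add(-3, Rational(-1, 2)), Rational(1, 2)), Pow(Mul(6, -1), 2)), 2) = Pow(Add(Pow(Rational(-7, 2), Rational(1, 2)), Pow(-6, 2)), 2) = Pow(Add(Mul(Rational(1, 2), I, Pow(14, Rational(1, 2))), 36), 2) = Pow(Add(36, Mul(Rational(1, 2), I, Pow(14, Rational(1, 2)))), 2)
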